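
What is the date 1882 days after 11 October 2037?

December 6, 2042

+365 (one year) → Oct 11, 2038 (1517 left).
+365 (one year) → Oct 11, 2039 (1152 left).
+366 (one year; includes Feb 29, 2040) → Oct 11, 2040 (786 left).
+365 (one year) → Oct 11, 2041 (421 left).
+365 (one year) → Oct 11, 2042 (56 left).
Oct has 31 days: +21 → Nov 1, 2042 (35 left).
Nov has 30 days: +30 → Dec 1, 2042 (5 left).
+5 → Dec 6, 2042.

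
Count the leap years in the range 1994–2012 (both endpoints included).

5

Multiples of 4 in [1994,2012]: 5.
Of those, multiples of 100: 1 (not leap unless ÷400).
Multiples of 400: 1.
Leap years = 5 − 1 + 1 = 5.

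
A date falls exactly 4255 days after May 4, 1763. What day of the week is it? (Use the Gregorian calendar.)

First find the weekday of May 4, 1763. Doomsday rule: the anchor day for the 1700s is Sunday. For year 63: 63÷12 = 5 r 3, and 3÷4 = 0, so 5+3+0 = 8.
Sunday + 8 ≡ Monday — that's 1763's doomsday.
In May the doomsday date is May 9.
May 4 is 5 days before May 9; 5 mod 7 = 5, so Monday − 5 = Wednesday.
4255 mod 7 = 6, so 4255 days after a Wednesday is Wednesday + 6 = Tuesday.

Tuesday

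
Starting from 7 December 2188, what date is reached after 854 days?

April 10, 2191

+365 (one year) → Dec 7, 2189 (489 left).
+365 (one year) → Dec 7, 2190 (124 left).
Dec has 31 days: +25 → Jan 1, 2191 (99 left).
Jan has 31 days: +31 → Feb 1, 2191 (68 left).
Feb has 28 days: +28 → Mar 1, 2191 (40 left).
Mar has 31 days: +31 → Apr 1, 2191 (9 left).
+9 → Apr 10, 2191.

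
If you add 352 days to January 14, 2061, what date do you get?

Jan has 31 days: +18 → Feb 1, 2061 (334 left).
Feb has 28 days: +28 → Mar 1, 2061 (306 left).
Mar has 31 days: +31 → Apr 1, 2061 (275 left).
Apr has 30 days: +30 → May 1, 2061 (245 left).
May has 31 days: +31 → Jun 1, 2061 (214 left).
Jun has 30 days: +30 → Jul 1, 2061 (184 left).
Jul has 31 days: +31 → Aug 1, 2061 (153 left).
Aug has 31 days: +31 → Sep 1, 2061 (122 left).
Sep has 30 days: +30 → Oct 1, 2061 (92 left).
Oct has 31 days: +31 → Nov 1, 2061 (61 left).
Nov has 30 days: +30 → Dec 1, 2061 (31 left).
Dec has 31 days: +31 → Jan 1, 2062 (0 left).

January 1, 2062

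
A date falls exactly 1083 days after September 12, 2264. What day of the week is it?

Sep 12, 2264 is a Monday.
1083 mod 7 = 5, so 1083 days after a Monday is Monday + 5 = Saturday.

Saturday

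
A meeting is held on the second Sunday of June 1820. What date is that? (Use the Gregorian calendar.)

June 11, 1820

June 1, 1820 is a Thursday.
The first Sunday is therefore June 4 (3 days later).
The second Sunday is 4 + 1×7 = June 11.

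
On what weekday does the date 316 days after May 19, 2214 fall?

Friday

May 19, 2214 is a Thursday.
316 mod 7 = 1, so 316 days after a Thursday is Thursday + 1 = Friday.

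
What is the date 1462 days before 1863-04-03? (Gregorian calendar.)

−365 (one year) → Apr 3, 1862 (1097 left).
−365 (one year) → Apr 3, 1861 (732 left).
−365 (one year) → Apr 3, 1860 (367 left).
−3 → Mar 31, 1860 (end of Mar, 31 days; 364 left).
−31 → Feb 29, 1860 (end of Feb, 29 days; 333 left).
−29 → Jan 31, 1860 (end of Jan, 31 days; 304 left).
−31 → Dec 31, 1859 (end of Dec, 31 days; 273 left).
−31 → Nov 30, 1859 (end of Nov, 30 days; 242 left).
−30 → Oct 31, 1859 (end of Oct, 31 days; 212 left).
−31 → Sep 30, 1859 (end of Sep, 30 days; 181 left).
−30 → Aug 31, 1859 (end of Aug, 31 days; 151 left).
−31 → Jul 31, 1859 (end of Jul, 31 days; 120 left).
−31 → Jun 30, 1859 (end of Jun, 30 days; 89 left).
−30 → May 31, 1859 (end of May, 31 days; 59 left).
−31 → Apr 30, 1859 (end of Apr, 30 days; 28 left).
−28 → Apr 2, 1859.

April 2, 1859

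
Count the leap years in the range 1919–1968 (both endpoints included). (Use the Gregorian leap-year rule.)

13

Multiples of 4 in [1919,1968]: 13.
Of those, multiples of 100: 0 (not leap unless ÷400).
Multiples of 400: 0.
Leap years = 13 − 0 + 0 = 13.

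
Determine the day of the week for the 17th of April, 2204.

Tuesday

Doomsday rule: the anchor day for the 2200s is Friday. For year 04: 4÷12 = 0 r 4, and 4÷4 = 1, so 0+4+1 = 5.
Friday + 5 ≡ Wednesday — that's 2204's doomsday.
In April the doomsday date is Apr 4.
Apr 17 is 13 days after Apr 4; 13 mod 7 = 6, so Wednesday + 6 = Tuesday.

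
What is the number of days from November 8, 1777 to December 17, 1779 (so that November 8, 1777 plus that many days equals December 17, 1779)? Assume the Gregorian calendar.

Nov 8, 1777 → Nov 8, 1778: 365 days.
Nov 8, 1778 → Nov 8, 1779: 365 days.
Nov 8, 1779 → Dec 8, 1779: 30 days (November has 30).
Dec 8, 1779 → Dec 17, 1779: 9 days.
Total: 769 days.

769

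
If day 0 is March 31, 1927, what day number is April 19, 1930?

Mar 31, 1927 → Mar 31, 1928: 366 days (Feb 29, 1928 is in that span).
Mar 31, 1928 → Mar 31, 1929: 365 days.
Mar 31, 1929 → Apr 30, 1929: 30 days (March has 31).
Apr 30, 1929 → May 30, 1929: 30 days (April has 30).
May 30, 1929 → Jun 30, 1929: 31 days (May has 31).
Jun 30, 1929 → Jul 30, 1929: 30 days (June has 30).
Jul 30, 1929 → Aug 30, 1929: 31 days (July has 31).
Aug 30, 1929 → Sep 30, 1929: 31 days (August has 31).
Sep 30, 1929 → Oct 30, 1929: 30 days (September has 30).
Oct 30, 1929 → Nov 30, 1929: 31 days (October has 31).
Nov 30, 1929 → Dec 30, 1929: 30 days (November has 30).
Dec 30, 1929 → Jan 30, 1930: 31 days (December has 31).
Jan 30, 1930 → Feb 28, 1930: 29 days (January has 31).
Feb 28, 1930 → Mar 28, 1930: 28 days (February has 28).
Mar 28, 1930 → Apr 19, 1930: 22 days.
Total: 1115 days.

1115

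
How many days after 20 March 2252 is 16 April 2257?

1853

Mar 20, 2252 → Mar 20, 2253: 365 days.
Mar 20, 2253 → Mar 20, 2254: 365 days.
Mar 20, 2254 → Mar 20, 2255: 365 days.
Mar 20, 2255 → Mar 20, 2256: 366 days (Feb 29, 2256 is in that span).
Mar 20, 2256 → Apr 20, 2256: 31 days (March has 31).
Apr 20, 2256 → May 20, 2256: 30 days (April has 30).
May 20, 2256 → Jun 20, 2256: 31 days (May has 31).
Jun 20, 2256 → Jul 20, 2256: 30 days (June has 30).
Jul 20, 2256 → Aug 20, 2256: 31 days (July has 31).
Aug 20, 2256 → Sep 20, 2256: 31 days (August has 31).
Sep 20, 2256 → Oct 20, 2256: 30 days (September has 30).
Oct 20, 2256 → Nov 20, 2256: 31 days (October has 31).
Nov 20, 2256 → Dec 20, 2256: 30 days (November has 30).
Dec 20, 2256 → Jan 20, 2257: 31 days (December has 31).
Jan 20, 2257 → Feb 20, 2257: 31 days (January has 31).
Feb 20, 2257 → Mar 20, 2257: 28 days (February has 28).
Mar 20, 2257 → Apr 16, 2257: 27 days.
Total: 1853 days.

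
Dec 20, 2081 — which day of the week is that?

January 1, 2081 is a Wednesday.
Jan 1, 2081 → Feb 1, 2081: 31 days (January has 31).
Feb 1, 2081 → Mar 1, 2081: 28 days (February has 28).
Mar 1, 2081 → Apr 1, 2081: 31 days (March has 31).
Apr 1, 2081 → May 1, 2081: 30 days (April has 30).
May 1, 2081 → Jun 1, 2081: 31 days (May has 31).
Jun 1, 2081 → Jul 1, 2081: 30 days (June has 30).
Jul 1, 2081 → Aug 1, 2081: 31 days (July has 31).
Aug 1, 2081 → Sep 1, 2081: 31 days (August has 31).
Sep 1, 2081 → Oct 1, 2081: 30 days (September has 30).
Oct 1, 2081 → Nov 1, 2081: 31 days (October has 31).
Nov 1, 2081 → Dec 1, 2081: 30 days (November has 30).
Dec 1, 2081 → Dec 20, 2081: 19 days.
Total: 353 days.
353 mod 7 = 3, so Wednesday + 3 = Saturday.

Saturday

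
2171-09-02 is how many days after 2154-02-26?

Feb 26, 2154 → Feb 26, 2155: 365 days.
Feb 26, 2155 → Feb 26, 2156: 365 days.
Feb 26, 2156 → Feb 26, 2157: 366 days (Feb 29, 2156 is in that span).
Feb 26, 2157 → Feb 26, 2158: 365 days.
Feb 26, 2158 → Feb 26, 2159: 365 days.
Feb 26, 2159 → Feb 26, 2160: 365 days.
Feb 26, 2160 → Feb 26, 2161: 366 days (Feb 29, 2160 is in that span).
Feb 26, 2161 → Feb 26, 2162: 365 days.
Feb 26, 2162 → Feb 26, 2163: 365 days.
Feb 26, 2163 → Feb 26, 2164: 365 days.
Feb 26, 2164 → Feb 26, 2165: 366 days (Feb 29, 2164 is in that span).
Feb 26, 2165 → Feb 26, 2166: 365 days.
Feb 26, 2166 → Feb 26, 2167: 365 days.
Feb 26, 2167 → Feb 26, 2168: 365 days.
Feb 26, 2168 → Feb 26, 2169: 366 days (Feb 29, 2168 is in that span).
Feb 26, 2169 → Feb 26, 2170: 365 days.
Feb 26, 2170 → Feb 26, 2171: 365 days.
Feb 26, 2171 → Mar 26, 2171: 28 days (February has 28).
Mar 26, 2171 → Apr 26, 2171: 31 days (March has 31).
Apr 26, 2171 → May 26, 2171: 30 days (April has 30).
May 26, 2171 → Jun 26, 2171: 31 days (May has 31).
Jun 26, 2171 → Jul 26, 2171: 30 days (June has 30).
Jul 26, 2171 → Aug 26, 2171: 31 days (July has 31).
Aug 26, 2171 → Sep 2, 2171: 7 days.
Total: 6397 days.

6397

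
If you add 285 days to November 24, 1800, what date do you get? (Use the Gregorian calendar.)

Nov has 30 days: +7 → Dec 1, 1800 (278 left).
Dec has 31 days: +31 → Jan 1, 1801 (247 left).
Jan has 31 days: +31 → Feb 1, 1801 (216 left).
Feb has 28 days: +28 → Mar 1, 1801 (188 left).
Mar has 31 days: +31 → Apr 1, 1801 (157 left).
Apr has 30 days: +30 → May 1, 1801 (127 left).
May has 31 days: +31 → Jun 1, 1801 (96 left).
Jun has 30 days: +30 → Jul 1, 1801 (66 left).
Jul has 31 days: +31 → Aug 1, 1801 (35 left).
Aug has 31 days: +31 → Sep 1, 1801 (4 left).
+4 → Sep 5, 1801.

September 5, 1801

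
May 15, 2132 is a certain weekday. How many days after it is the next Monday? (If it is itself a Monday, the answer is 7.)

May 15, 2132 is a Thursday.
From Thursday to the next Monday is 4 days.

4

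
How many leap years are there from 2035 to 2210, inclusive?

42

Multiples of 4 in [2035,2210]: 44.
Of those, multiples of 100: 2 (not leap unless ÷400).
Multiples of 400: 0.
Leap years = 44 − 2 + 0 = 42.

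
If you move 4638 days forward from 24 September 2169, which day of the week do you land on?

Thursday

First find the weekday of Sep 24, 2169. Doomsday rule: the anchor day for the 2100s is Sunday. For year 69: 69÷12 = 5 r 9, and 9÷4 = 2, so 5+9+2 = 16.
Sunday + 16 ≡ Tuesday — that's 2169's doomsday.
In September the doomsday date is Sep 5.
Sep 24 is 19 days after Sep 5; 19 mod 7 = 5, so Tuesday + 5 = Sunday.
4638 mod 7 = 4, so 4638 days after a Sunday is Sunday + 4 = Thursday.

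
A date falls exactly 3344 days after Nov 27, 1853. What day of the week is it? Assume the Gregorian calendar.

Friday

First find the weekday of Nov 27, 1853. Doomsday rule: the anchor day for the 1800s is Friday. For year 53: 53÷12 = 4 r 5, and 5÷4 = 1, so 4+5+1 = 10.
Friday + 10 ≡ Monday — that's 1853's doomsday.
In November the doomsday date is Nov 7.
Nov 27 is 20 days after Nov 7; 20 mod 7 = 6, so Monday + 6 = Sunday.
3344 mod 7 = 5, so 3344 days after a Sunday is Sunday + 5 = Friday.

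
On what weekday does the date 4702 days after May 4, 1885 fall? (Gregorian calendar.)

Saturday

First find the weekday of May 4, 1885. Doomsday rule: the anchor day for the 1800s is Friday. For year 85: 85÷12 = 7 r 1, and 1÷4 = 0, so 7+1+0 = 8.
Friday + 8 ≡ Saturday — that's 1885's doomsday.
In May the doomsday date is May 9.
May 4 is 5 days before May 9; 5 mod 7 = 5, so Saturday − 5 = Monday.
4702 mod 7 = 5, so 4702 days after a Monday is Monday + 5 = Saturday.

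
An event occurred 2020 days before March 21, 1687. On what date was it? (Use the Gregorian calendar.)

−365 (one year) → Mar 21, 1686 (1655 left).
−365 (one year) → Mar 21, 1685 (1290 left).
−365 (one year) → Mar 21, 1684 (925 left).
−366 (one year; includes Feb 29, 1684) → Mar 21, 1683 (559 left).
−365 (one year) → Mar 21, 1682 (194 left).
−21 → Feb 28, 1682 (end of Feb, 28 days; 173 left).
−28 → Jan 31, 1682 (end of Jan, 31 days; 145 left).
−31 → Dec 31, 1681 (end of Dec, 31 days; 114 left).
−31 → Nov 30, 1681 (end of Nov, 30 days; 83 left).
−30 → Oct 31, 1681 (end of Oct, 31 days; 53 left).
−31 → Sep 30, 1681 (end of Sep, 30 days; 22 left).
−22 → Sep 8, 1681.

September 8, 1681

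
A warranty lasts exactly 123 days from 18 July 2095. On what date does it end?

November 18, 2095

Jul has 31 days: +14 → Aug 1, 2095 (109 left).
Aug has 31 days: +31 → Sep 1, 2095 (78 left).
Sep has 30 days: +30 → Oct 1, 2095 (48 left).
Oct has 31 days: +31 → Nov 1, 2095 (17 left).
+17 → Nov 18, 2095.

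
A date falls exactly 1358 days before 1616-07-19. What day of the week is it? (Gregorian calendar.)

Tuesday

Jul 19, 1616 is a Tuesday.
1358 mod 7 = 0, so 1358 days before a Tuesday is Tuesday − 0 = Tuesday.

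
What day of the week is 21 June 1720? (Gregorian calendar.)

Doomsday rule: the anchor day for the 1700s is Sunday. For year 20: 20÷12 = 1 r 8, and 8÷4 = 2, so 1+8+2 = 11.
Sunday + 11 ≡ Thursday — that's 1720's doomsday.
In June the doomsday date is Jun 6.
Jun 21 is 15 days after Jun 6; 15 mod 7 = 1, so Thursday + 1 = Friday.

Friday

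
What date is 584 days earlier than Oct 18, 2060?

March 14, 2059

−366 (one year; includes Feb 29, 2060) → Oct 18, 2059 (218 left).
−18 → Sep 30, 2059 (end of Sep, 30 days; 200 left).
−30 → Aug 31, 2059 (end of Aug, 31 days; 170 left).
−31 → Jul 31, 2059 (end of Jul, 31 days; 139 left).
−31 → Jun 30, 2059 (end of Jun, 30 days; 108 left).
−30 → May 31, 2059 (end of May, 31 days; 78 left).
−31 → Apr 30, 2059 (end of Apr, 30 days; 47 left).
−30 → Mar 31, 2059 (end of Mar, 31 days; 17 left).
−17 → Mar 14, 2059.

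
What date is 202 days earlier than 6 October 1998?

−6 → Sep 30, 1998 (end of Sep, 30 days; 196 left).
−30 → Aug 31, 1998 (end of Aug, 31 days; 166 left).
−31 → Jul 31, 1998 (end of Jul, 31 days; 135 left).
−31 → Jun 30, 1998 (end of Jun, 30 days; 104 left).
−30 → May 31, 1998 (end of May, 31 days; 74 left).
−31 → Apr 30, 1998 (end of Apr, 30 days; 43 left).
−30 → Mar 31, 1998 (end of Mar, 31 days; 13 left).
−13 → Mar 18, 1998.

March 18, 1998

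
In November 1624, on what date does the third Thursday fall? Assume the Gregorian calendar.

November 1, 1624 is a Friday.
The first Thursday is therefore November 7 (6 days later).
The third Thursday is 7 + 2×7 = November 21.

November 21, 1624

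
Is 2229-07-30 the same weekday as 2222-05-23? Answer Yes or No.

Yes

From May 23, 2222 to Jul 30, 2229 is 2625 days.
2625 mod 7 = 0, so they are the same weekday.
(May 23, 2222 is a Thursday; Jul 30, 2229 is a Thursday.)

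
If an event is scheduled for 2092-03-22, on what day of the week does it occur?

Saturday

January 1, 2092 is a Tuesday.
Jan 1, 2092 → Feb 1, 2092: 31 days (January has 31).
Feb 1, 2092 → Mar 1, 2092: 29 days (February has 29).
Mar 1, 2092 → Mar 22, 2092: 21 days.
Total: 81 days.
81 mod 7 = 4, so Tuesday + 4 = Saturday.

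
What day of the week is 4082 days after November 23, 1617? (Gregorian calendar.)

Friday

Nov 23, 1617 is a Thursday.
4082 mod 7 = 1, so 4082 days after a Thursday is Thursday + 1 = Friday.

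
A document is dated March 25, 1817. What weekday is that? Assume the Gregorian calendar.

Doomsday rule: the anchor day for the 1800s is Friday. For year 17: 17÷12 = 1 r 5, and 5÷4 = 1, so 1+5+1 = 7.
Friday + 7 ≡ Friday — that's 1817's doomsday.
In March the doomsday date is Mar 14.
Mar 25 is 11 days after Mar 14; 11 mod 7 = 4, so Friday + 4 = Tuesday.

Tuesday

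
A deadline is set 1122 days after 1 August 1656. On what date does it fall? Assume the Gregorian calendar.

+365 (one year) → Aug 1, 1657 (757 left).
+365 (one year) → Aug 1, 1658 (392 left).
Aug has 31 days: +31 → Sep 1, 1658 (361 left).
Sep has 30 days: +30 → Oct 1, 1658 (331 left).
Oct has 31 days: +31 → Nov 1, 1658 (300 left).
Nov has 30 days: +30 → Dec 1, 1658 (270 left).
Dec has 31 days: +31 → Jan 1, 1659 (239 left).
Jan has 31 days: +31 → Feb 1, 1659 (208 left).
Feb has 28 days: +28 → Mar 1, 1659 (180 left).
Mar has 31 days: +31 → Apr 1, 1659 (149 left).
Apr has 30 days: +30 → May 1, 1659 (119 left).
May has 31 days: +31 → Jun 1, 1659 (88 left).
Jun has 30 days: +30 → Jul 1, 1659 (58 left).
Jul has 31 days: +31 → Aug 1, 1659 (27 left).
+27 → Aug 28, 1659.

August 28, 1659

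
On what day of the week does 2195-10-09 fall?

Friday

Doomsday rule: the anchor day for the 2100s is Sunday. For year 95: 95÷12 = 7 r 11, and 11÷4 = 2, so 7+11+2 = 20.
Sunday + 20 ≡ Saturday — that's 2195's doomsday.
In October the doomsday date is Oct 10.
Oct 9 is 1 day before Oct 10; 1 mod 7 = 1, so Saturday − 1 = Friday.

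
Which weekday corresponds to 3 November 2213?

Wednesday

January 1, 2213 is a Friday.
Jan 1, 2213 → Feb 1, 2213: 31 days (January has 31).
Feb 1, 2213 → Mar 1, 2213: 28 days (February has 28).
Mar 1, 2213 → Apr 1, 2213: 31 days (March has 31).
Apr 1, 2213 → May 1, 2213: 30 days (April has 30).
May 1, 2213 → Jun 1, 2213: 31 days (May has 31).
Jun 1, 2213 → Jul 1, 2213: 30 days (June has 30).
Jul 1, 2213 → Aug 1, 2213: 31 days (July has 31).
Aug 1, 2213 → Sep 1, 2213: 31 days (August has 31).
Sep 1, 2213 → Oct 1, 2213: 30 days (September has 30).
Oct 1, 2213 → Nov 1, 2213: 31 days (October has 31).
Nov 1, 2213 → Nov 3, 2213: 2 days.
Total: 306 days.
306 mod 7 = 5, so Friday + 5 = Wednesday.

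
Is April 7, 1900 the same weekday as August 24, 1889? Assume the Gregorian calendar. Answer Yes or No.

From Aug 24, 1889 to Apr 7, 1900 is 3878 days.
3878 mod 7 = 0, so they are the same weekday.
(Aug 24, 1889 is a Saturday; Apr 7, 1900 is a Saturday.)

Yes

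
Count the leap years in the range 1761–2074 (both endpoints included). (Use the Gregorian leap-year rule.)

76

Multiples of 4 in [1761,2074]: 78.
Of those, multiples of 100: 3 (not leap unless ÷400).
Multiples of 400: 1.
Leap years = 78 − 3 + 1 = 76.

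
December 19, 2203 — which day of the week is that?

Monday

Doomsday rule: the anchor day for the 2200s is Friday. For year 03: 3÷12 = 0 r 3, and 3÷4 = 0, so 0+3+0 = 3.
Friday + 3 ≡ Monday — that's 2203's doomsday.
In December the doomsday date is Dec 12.
Dec 19 is 7 days after Dec 12; 7 mod 7 = 0, so Monday + 0 = Monday.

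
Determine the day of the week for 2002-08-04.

January 1, 2002 is a Tuesday.
Jan 1, 2002 → Feb 1, 2002: 31 days (January has 31).
Feb 1, 2002 → Mar 1, 2002: 28 days (February has 28).
Mar 1, 2002 → Apr 1, 2002: 31 days (March has 31).
Apr 1, 2002 → May 1, 2002: 30 days (April has 30).
May 1, 2002 → Jun 1, 2002: 31 days (May has 31).
Jun 1, 2002 → Jul 1, 2002: 30 days (June has 30).
Jul 1, 2002 → Aug 1, 2002: 31 days (July has 31).
Aug 1, 2002 → Aug 4, 2002: 3 days.
Total: 215 days.
215 mod 7 = 5, so Tuesday + 5 = Sunday.

Sunday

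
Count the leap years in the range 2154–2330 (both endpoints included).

Multiples of 4 in [2154,2330]: 44.
Of those, multiples of 100: 2 (not leap unless ÷400).
Multiples of 400: 0.
Leap years = 44 − 2 + 0 = 42.

42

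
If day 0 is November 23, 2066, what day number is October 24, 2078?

4353

Nov 23, 2066 → Nov 23, 2067: 365 days.
Nov 23, 2067 → Nov 23, 2068: 366 days (Feb 29, 2068 is in that span).
Nov 23, 2068 → Nov 23, 2069: 365 days.
Nov 23, 2069 → Nov 23, 2070: 365 days.
Nov 23, 2070 → Nov 23, 2071: 365 days.
Nov 23, 2071 → Nov 23, 2072: 366 days (Feb 29, 2072 is in that span).
Nov 23, 2072 → Nov 23, 2073: 365 days.
Nov 23, 2073 → Nov 23, 2074: 365 days.
Nov 23, 2074 → Nov 23, 2075: 365 days.
Nov 23, 2075 → Nov 23, 2076: 366 days (Feb 29, 2076 is in that span).
Nov 23, 2076 → Nov 23, 2077: 365 days.
Nov 23, 2077 → Dec 23, 2077: 30 days (November has 30).
Dec 23, 2077 → Jan 23, 2078: 31 days (December has 31).
Jan 23, 2078 → Feb 23, 2078: 31 days (January has 31).
Feb 23, 2078 → Mar 23, 2078: 28 days (February has 28).
Mar 23, 2078 → Apr 23, 2078: 31 days (March has 31).
Apr 23, 2078 → May 23, 2078: 30 days (April has 30).
May 23, 2078 → Jun 23, 2078: 31 days (May has 31).
Jun 23, 2078 → Jul 23, 2078: 30 days (June has 30).
Jul 23, 2078 → Aug 23, 2078: 31 days (July has 31).
Aug 23, 2078 → Sep 23, 2078: 31 days (August has 31).
Sep 23, 2078 → Oct 23, 2078: 30 days (September has 30).
Oct 23, 2078 → Oct 24, 2078: 1 days.
Total: 4353 days.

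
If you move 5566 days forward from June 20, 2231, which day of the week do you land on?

Jun 20, 2231 is a Monday.
5566 mod 7 = 1, so 5566 days after a Monday is Monday + 1 = Tuesday.

Tuesday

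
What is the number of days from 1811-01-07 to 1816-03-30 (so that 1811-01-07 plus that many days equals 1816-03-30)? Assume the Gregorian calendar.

1909

Jan 7, 1811 → Jan 7, 1812: 365 days.
Jan 7, 1812 → Jan 7, 1813: 366 days (Feb 29, 1812 is in that span).
Jan 7, 1813 → Jan 7, 1814: 365 days.
Jan 7, 1814 → Jan 7, 1815: 365 days.
Jan 7, 1815 → Jan 7, 1816: 365 days.
Jan 7, 1816 → Feb 7, 1816: 31 days (January has 31).
Feb 7, 1816 → Mar 7, 1816: 29 days (February has 29).
Mar 7, 1816 → Mar 30, 1816: 23 days.
Total: 1909 days.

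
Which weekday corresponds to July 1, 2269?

Thursday

Doomsday rule: the anchor day for the 2200s is Friday. For year 69: 69÷12 = 5 r 9, and 9÷4 = 2, so 5+9+2 = 16.
Friday + 16 ≡ Sunday — that's 2269's doomsday.
In July the doomsday date is Jul 11.
Jul 1 is 10 days before Jul 11; 10 mod 7 = 3, so Sunday − 3 = Thursday.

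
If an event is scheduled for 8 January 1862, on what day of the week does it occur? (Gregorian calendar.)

Wednesday

Doomsday rule: the anchor day for the 1800s is Friday. For year 62: 62÷12 = 5 r 2, and 2÷4 = 0, so 5+2+0 = 7.
Friday + 7 ≡ Friday — that's 1862's doomsday.
In January the doomsday date is Jan 3 (1862 is not a leap year).
Jan 8 is 5 days after Jan 3; 5 mod 7 = 5, so Friday + 5 = Wednesday.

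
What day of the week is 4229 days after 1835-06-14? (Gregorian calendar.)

Jun 14, 1835 is a Sunday.
4229 mod 7 = 1, so 4229 days after a Sunday is Sunday + 1 = Monday.

Monday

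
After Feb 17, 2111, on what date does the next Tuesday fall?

February 24, 2111

Feb 17, 2111 is a Tuesday.
From Tuesday to the next Tuesday is 7 days.
Feb 17, 2111 + 7 = Feb 24, 2111.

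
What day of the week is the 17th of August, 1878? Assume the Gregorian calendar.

January 1, 1878 is a Tuesday.
Jan 1, 1878 → Feb 1, 1878: 31 days (January has 31).
Feb 1, 1878 → Mar 1, 1878: 28 days (February has 28).
Mar 1, 1878 → Apr 1, 1878: 31 days (March has 31).
Apr 1, 1878 → May 1, 1878: 30 days (April has 30).
May 1, 1878 → Jun 1, 1878: 31 days (May has 31).
Jun 1, 1878 → Jul 1, 1878: 30 days (June has 30).
Jul 1, 1878 → Aug 1, 1878: 31 days (July has 31).
Aug 1, 1878 → Aug 17, 1878: 16 days.
Total: 228 days.
228 mod 7 = 4, so Tuesday + 4 = Saturday.

Saturday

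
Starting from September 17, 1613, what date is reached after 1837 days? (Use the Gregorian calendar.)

September 28, 1618

+365 (one year) → Sep 17, 1614 (1472 left).
+365 (one year) → Sep 17, 1615 (1107 left).
+366 (one year; includes Feb 29, 1616) → Sep 17, 1616 (741 left).
+365 (one year) → Sep 17, 1617 (376 left).
Sep has 30 days: +14 → Oct 1, 1617 (362 left).
Oct has 31 days: +31 → Nov 1, 1617 (331 left).
Nov has 30 days: +30 → Dec 1, 1617 (301 left).
Dec has 31 days: +31 → Jan 1, 1618 (270 left).
Jan has 31 days: +31 → Feb 1, 1618 (239 left).
Feb has 28 days: +28 → Mar 1, 1618 (211 left).
Mar has 31 days: +31 → Apr 1, 1618 (180 left).
Apr has 30 days: +30 → May 1, 1618 (150 left).
May has 31 days: +31 → Jun 1, 1618 (119 left).
Jun has 30 days: +30 → Jul 1, 1618 (89 left).
Jul has 31 days: +31 → Aug 1, 1618 (58 left).
Aug has 31 days: +31 → Sep 1, 1618 (27 left).
+27 → Sep 28, 1618.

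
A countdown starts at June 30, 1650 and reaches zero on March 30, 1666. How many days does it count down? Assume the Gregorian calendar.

5752

Jun 30, 1650 → Jun 30, 1651: 365 days.
Jun 30, 1651 → Jun 30, 1652: 366 days (Feb 29, 1652 is in that span).
Jun 30, 1652 → Jun 30, 1653: 365 days.
Jun 30, 1653 → Jun 30, 1654: 365 days.
Jun 30, 1654 → Jun 30, 1655: 365 days.
Jun 30, 1655 → Jun 30, 1656: 366 days (Feb 29, 1656 is in that span).
Jun 30, 1656 → Jun 30, 1657: 365 days.
Jun 30, 1657 → Jun 30, 1658: 365 days.
Jun 30, 1658 → Jun 30, 1659: 365 days.
Jun 30, 1659 → Jun 30, 1660: 366 days (Feb 29, 1660 is in that span).
Jun 30, 1660 → Jun 30, 1661: 365 days.
Jun 30, 1661 → Jun 30, 1662: 365 days.
Jun 30, 1662 → Jun 30, 1663: 365 days.
Jun 30, 1663 → Jun 30, 1664: 366 days (Feb 29, 1664 is in that span).
Jun 30, 1664 → Jun 30, 1665: 365 days.
Jun 30, 1665 → Jul 30, 1665: 30 days (June has 30).
Jul 30, 1665 → Aug 30, 1665: 31 days (July has 31).
Aug 30, 1665 → Sep 30, 1665: 31 days (August has 31).
Sep 30, 1665 → Oct 30, 1665: 30 days (September has 30).
Oct 30, 1665 → Nov 30, 1665: 31 days (October has 31).
Nov 30, 1665 → Dec 30, 1665: 30 days (November has 30).
Dec 30, 1665 → Jan 30, 1666: 31 days (December has 31).
Jan 30, 1666 → Feb 28, 1666: 29 days (January has 31).
Feb 28, 1666 → Mar 28, 1666: 28 days (February has 28).
Mar 28, 1666 → Mar 30, 1666: 2 days.
Total: 5752 days.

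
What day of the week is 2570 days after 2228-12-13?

Dec 13, 2228 is a Saturday.
2570 mod 7 = 1, so 2570 days after a Saturday is Saturday + 1 = Sunday.

Sunday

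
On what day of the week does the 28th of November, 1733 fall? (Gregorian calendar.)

Doomsday rule: the anchor day for the 1700s is Sunday. For year 33: 33÷12 = 2 r 9, and 9÷4 = 2, so 2+9+2 = 13.
Sunday + 13 ≡ Saturday — that's 1733's doomsday.
In November the doomsday date is Nov 7.
Nov 28 is 21 days after Nov 7; 21 mod 7 = 0, so Saturday + 0 = Saturday.

Saturday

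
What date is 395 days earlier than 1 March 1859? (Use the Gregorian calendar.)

−1 → Feb 28, 1859 (end of Feb, 28 days; 394 left).
−28 → Jan 31, 1859 (end of Jan, 31 days; 366 left).
−31 → Dec 31, 1858 (end of Dec, 31 days; 335 left).
−31 → Nov 30, 1858 (end of Nov, 30 days; 304 left).
−30 → Oct 31, 1858 (end of Oct, 31 days; 274 left).
−31 → Sep 30, 1858 (end of Sep, 30 days; 243 left).
−30 → Aug 31, 1858 (end of Aug, 31 days; 213 left).
−31 → Jul 31, 1858 (end of Jul, 31 days; 182 left).
−31 → Jun 30, 1858 (end of Jun, 30 days; 151 left).
−30 → May 31, 1858 (end of May, 31 days; 121 left).
−31 → Apr 30, 1858 (end of Apr, 30 days; 90 left).
−30 → Mar 31, 1858 (end of Mar, 31 days; 60 left).
−31 → Feb 28, 1858 (end of Feb, 28 days; 29 left).
−28 → Jan 31, 1858 (end of Jan, 31 days; 1 left).
−1 → Jan 30, 1858.

January 30, 1858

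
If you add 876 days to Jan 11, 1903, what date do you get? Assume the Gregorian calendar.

June 5, 1905

+365 (one year) → Jan 11, 1904 (511 left).
+366 (one year; includes Feb 29, 1904) → Jan 11, 1905 (145 left).
Jan has 31 days: +21 → Feb 1, 1905 (124 left).
Feb has 28 days: +28 → Mar 1, 1905 (96 left).
Mar has 31 days: +31 → Apr 1, 1905 (65 left).
Apr has 30 days: +30 → May 1, 1905 (35 left).
May has 31 days: +31 → Jun 1, 1905 (4 left).
+4 → Jun 5, 1905.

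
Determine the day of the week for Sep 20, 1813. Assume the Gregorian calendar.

Monday

Doomsday rule: the anchor day for the 1800s is Friday. For year 13: 13÷12 = 1 r 1, and 1÷4 = 0, so 1+1+0 = 2.
Friday + 2 ≡ Sunday — that's 1813's doomsday.
In September the doomsday date is Sep 5.
Sep 20 is 15 days after Sep 5; 15 mod 7 = 1, so Sunday + 1 = Monday.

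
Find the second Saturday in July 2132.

July 12, 2132

July 1, 2132 is a Tuesday.
The first Saturday is therefore July 5 (4 days later).
The second Saturday is 5 + 1×7 = July 12.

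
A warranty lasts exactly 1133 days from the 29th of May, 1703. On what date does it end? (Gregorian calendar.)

July 5, 1706

+366 (one year; includes Feb 29, 1704) → May 29, 1704 (767 left).
+365 (one year) → May 29, 1705 (402 left).
+365 (one year) → May 29, 1706 (37 left).
May has 31 days: +3 → Jun 1, 1706 (34 left).
Jun has 30 days: +30 → Jul 1, 1706 (4 left).
+4 → Jul 5, 1706.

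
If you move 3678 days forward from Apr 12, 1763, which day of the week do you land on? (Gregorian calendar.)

Friday

Apr 12, 1763 is a Tuesday.
3678 mod 7 = 3, so 3678 days after a Tuesday is Tuesday + 3 = Friday.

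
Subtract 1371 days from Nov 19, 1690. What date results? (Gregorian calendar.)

February 17, 1687

−365 (one year) → Nov 19, 1689 (1006 left).
−365 (one year) → Nov 19, 1688 (641 left).
−366 (one year; includes Feb 29, 1688) → Nov 19, 1687 (275 left).
−19 → Oct 31, 1687 (end of Oct, 31 days; 256 left).
−31 → Sep 30, 1687 (end of Sep, 30 days; 225 left).
−30 → Aug 31, 1687 (end of Aug, 31 days; 195 left).
−31 → Jul 31, 1687 (end of Jul, 31 days; 164 left).
−31 → Jun 30, 1687 (end of Jun, 30 days; 133 left).
−30 → May 31, 1687 (end of May, 31 days; 103 left).
−31 → Apr 30, 1687 (end of Apr, 30 days; 72 left).
−30 → Mar 31, 1687 (end of Mar, 31 days; 42 left).
−31 → Feb 28, 1687 (end of Feb, 28 days; 11 left).
−11 → Feb 17, 1687.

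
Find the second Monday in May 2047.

May 1, 2047 is a Wednesday.
The first Monday is therefore May 6 (5 days later).
The second Monday is 6 + 1×7 = May 13.

May 13, 2047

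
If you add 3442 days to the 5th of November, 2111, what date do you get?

April 8, 2121

+366 (one year; includes Feb 29, 2112) → Nov 5, 2112 (3076 left).
+365 (one year) → Nov 5, 2113 (2711 left).
+365 (one year) → Nov 5, 2114 (2346 left).
+365 (one year) → Nov 5, 2115 (1981 left).
+366 (one year; includes Feb 29, 2116) → Nov 5, 2116 (1615 left).
+365 (one year) → Nov 5, 2117 (1250 left).
+365 (one year) → Nov 5, 2118 (885 left).
+365 (one year) → Nov 5, 2119 (520 left).
+366 (one year; includes Feb 29, 2120) → Nov 5, 2120 (154 left).
Nov has 30 days: +26 → Dec 1, 2120 (128 left).
Dec has 31 days: +31 → Jan 1, 2121 (97 left).
Jan has 31 days: +31 → Feb 1, 2121 (66 left).
Feb has 28 days: +28 → Mar 1, 2121 (38 left).
Mar has 31 days: +31 → Apr 1, 2121 (7 left).
+7 → Apr 8, 2121.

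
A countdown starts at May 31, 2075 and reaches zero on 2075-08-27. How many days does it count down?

88

May 31, 2075 → Jun 30, 2075: 30 days (May has 31).
Jun 30, 2075 → Jul 30, 2075: 30 days (June has 30).
Jul 30, 2075 → Aug 27, 2075: 28 days.
Total: 88 days.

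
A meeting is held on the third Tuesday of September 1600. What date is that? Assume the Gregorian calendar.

September 19, 1600

September 1, 1600 is a Friday.
The first Tuesday is therefore September 5 (4 days later).
The third Tuesday is 5 + 2×7 = September 19.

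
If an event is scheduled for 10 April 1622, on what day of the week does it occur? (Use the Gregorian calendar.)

Sunday

Doomsday rule: the anchor day for the 1600s is Tuesday. For year 22: 22÷12 = 1 r 10, and 10÷4 = 2, so 1+10+2 = 13.
Tuesday + 13 ≡ Monday — that's 1622's doomsday.
In April the doomsday date is Apr 4.
Apr 10 is 6 days after Apr 4; 6 mod 7 = 6, so Monday + 6 = Sunday.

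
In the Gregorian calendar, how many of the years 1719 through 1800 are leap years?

20

Multiples of 4 in [1719,1800]: 21.
Of those, multiples of 100: 1 (not leap unless ÷400).
Multiples of 400: 0.
Leap years = 21 − 1 + 0 = 20.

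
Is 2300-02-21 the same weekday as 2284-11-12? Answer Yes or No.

Yes

From Nov 12, 2284 to Feb 21, 2300 is 5579 days.
5579 mod 7 = 0, so they are the same weekday.
(Nov 12, 2284 is a Wednesday; Feb 21, 2300 is a Wednesday.)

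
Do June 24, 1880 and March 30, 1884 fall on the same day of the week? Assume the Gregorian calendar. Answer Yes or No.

No

From Jun 24, 1880 to Mar 30, 1884 is 1375 days.
1375 mod 7 = 3, so they are different weekdays.
(Jun 24, 1880 is a Thursday; Mar 30, 1884 is a Sunday.)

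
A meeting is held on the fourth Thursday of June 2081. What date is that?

June 26, 2081

June 1, 2081 is a Sunday.
The first Thursday is therefore June 5 (4 days later).
The fourth Thursday is 5 + 3×7 = June 26.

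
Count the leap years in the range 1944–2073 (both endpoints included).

Multiples of 4 in [1944,2073]: 33.
Of those, multiples of 100: 1 (not leap unless ÷400).
Multiples of 400: 1.
Leap years = 33 − 1 + 1 = 33.

33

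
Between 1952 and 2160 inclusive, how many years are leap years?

52

Multiples of 4 in [1952,2160]: 53.
Of those, multiples of 100: 2 (not leap unless ÷400).
Multiples of 400: 1.
Leap years = 53 − 2 + 1 = 52.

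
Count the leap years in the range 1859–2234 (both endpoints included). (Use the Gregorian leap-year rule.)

91

Multiples of 4 in [1859,2234]: 94.
Of those, multiples of 100: 4 (not leap unless ÷400).
Multiples of 400: 1.
Leap years = 94 − 4 + 1 = 91.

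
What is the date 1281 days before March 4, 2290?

August 31, 2286

−365 (one year) → Mar 4, 2289 (916 left).
−365 (one year) → Mar 4, 2288 (551 left).
−366 (one year; includes Feb 29, 2288) → Mar 4, 2287 (185 left).
−4 → Feb 28, 2287 (end of Feb, 28 days; 181 left).
−28 → Jan 31, 2287 (end of Jan, 31 days; 153 left).
−31 → Dec 31, 2286 (end of Dec, 31 days; 122 left).
−31 → Nov 30, 2286 (end of Nov, 30 days; 91 left).
−30 → Oct 31, 2286 (end of Oct, 31 days; 61 left).
−31 → Sep 30, 2286 (end of Sep, 30 days; 30 left).
−30 → Aug 31, 2286 (end of Aug, 31 days; 0 left).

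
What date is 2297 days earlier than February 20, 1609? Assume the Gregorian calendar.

November 7, 1602

−366 (one year; includes Feb 29, 1608) → Feb 20, 1608 (1931 left).
−365 (one year) → Feb 20, 1607 (1566 left).
−365 (one year) → Feb 20, 1606 (1201 left).
−365 (one year) → Feb 20, 1605 (836 left).
−366 (one year; includes Feb 29, 1604) → Feb 20, 1604 (470 left).
−365 (one year) → Feb 20, 1603 (105 left).
−20 → Jan 31, 1603 (end of Jan, 31 days; 85 left).
−31 → Dec 31, 1602 (end of Dec, 31 days; 54 left).
−31 → Nov 30, 1602 (end of Nov, 30 days; 23 left).
−23 → Nov 7, 1602.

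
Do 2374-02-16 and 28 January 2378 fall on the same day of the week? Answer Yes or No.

Yes

From Feb 16, 2374 to Jan 28, 2378 is 1442 days.
1442 mod 7 = 0, so they are the same weekday.
(Feb 16, 2374 is a Saturday; Jan 28, 2378 is a Saturday.)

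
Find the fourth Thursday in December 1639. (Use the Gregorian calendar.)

December 22, 1639

December 1, 1639 is a Thursday.
The first Thursday is therefore December 1 (same day).
The fourth Thursday is 1 + 3×7 = December 22.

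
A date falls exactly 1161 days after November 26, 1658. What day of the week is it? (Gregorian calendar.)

First find the weekday of Nov 26, 1658. Doomsday rule: the anchor day for the 1600s is Tuesday. For year 58: 58÷12 = 4 r 10, and 10÷4 = 2, so 4+10+2 = 16.
Tuesday + 16 ≡ Thursday — that's 1658's doomsday.
In November the doomsday date is Nov 7.
Nov 26 is 19 days after Nov 7; 19 mod 7 = 5, so Thursday + 5 = Tuesday.
1161 mod 7 = 6, so 1161 days after a Tuesday is Tuesday + 6 = Monday.

Monday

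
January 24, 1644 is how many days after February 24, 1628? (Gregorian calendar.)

Feb 24, 1628 → Feb 24, 1629: 366 days (Feb 29, 1628 is in that span).
Feb 24, 1629 → Feb 24, 1630: 365 days.
Feb 24, 1630 → Feb 24, 1631: 365 days.
Feb 24, 1631 → Feb 24, 1632: 365 days.
Feb 24, 1632 → Feb 24, 1633: 366 days (Feb 29, 1632 is in that span).
Feb 24, 1633 → Feb 24, 1634: 365 days.
Feb 24, 1634 → Feb 24, 1635: 365 days.
Feb 24, 1635 → Feb 24, 1636: 365 days.
Feb 24, 1636 → Feb 24, 1637: 366 days (Feb 29, 1636 is in that span).
Feb 24, 1637 → Feb 24, 1638: 365 days.
Feb 24, 1638 → Feb 24, 1639: 365 days.
Feb 24, 1639 → Feb 24, 1640: 365 days.
Feb 24, 1640 → Feb 24, 1641: 366 days (Feb 29, 1640 is in that span).
Feb 24, 1641 → Feb 24, 1642: 365 days.
Feb 24, 1642 → Feb 24, 1643: 365 days.
Feb 24, 1643 → Mar 24, 1643: 28 days (February has 28).
Mar 24, 1643 → Apr 24, 1643: 31 days (March has 31).
Apr 24, 1643 → May 24, 1643: 30 days (April has 30).
May 24, 1643 → Jun 24, 1643: 31 days (May has 31).
Jun 24, 1643 → Jul 24, 1643: 30 days (June has 30).
Jul 24, 1643 → Aug 24, 1643: 31 days (July has 31).
Aug 24, 1643 → Sep 24, 1643: 31 days (August has 31).
Sep 24, 1643 → Oct 24, 1643: 30 days (September has 30).
Oct 24, 1643 → Nov 24, 1643: 31 days (October has 31).
Nov 24, 1643 → Dec 24, 1643: 30 days (November has 30).
Dec 24, 1643 → Jan 24, 1644: 31 days.
Total: 5813 days.

5813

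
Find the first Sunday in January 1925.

January 1, 1925 is a Thursday.
The first Sunday is therefore January 4 (3 days later).

January 4, 1925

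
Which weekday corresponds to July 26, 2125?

Thursday

Doomsday rule: the anchor day for the 2100s is Sunday. For year 25: 25÷12 = 2 r 1, and 1÷4 = 0, so 2+1+0 = 3.
Sunday + 3 ≡ Wednesday — that's 2125's doomsday.
In July the doomsday date is Jul 11.
Jul 26 is 15 days after Jul 11; 15 mod 7 = 1, so Wednesday + 1 = Thursday.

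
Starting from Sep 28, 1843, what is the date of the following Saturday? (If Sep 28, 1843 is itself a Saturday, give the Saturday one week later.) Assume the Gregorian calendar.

September 30, 1843

Sep 28, 1843 is a Thursday.
From Thursday to the next Saturday is 2 days.
Sep 28, 1843 + 2 = Sep 30, 1843.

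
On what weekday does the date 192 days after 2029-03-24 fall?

Mar 24, 2029 is a Saturday.
192 mod 7 = 3, so 192 days after a Saturday is Saturday + 3 = Tuesday.

Tuesday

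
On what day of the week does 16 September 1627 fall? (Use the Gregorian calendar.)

Thursday

Doomsday rule: the anchor day for the 1600s is Tuesday. For year 27: 27÷12 = 2 r 3, and 3÷4 = 0, so 2+3+0 = 5.
Tuesday + 5 ≡ Sunday — that's 1627's doomsday.
In September the doomsday date is Sep 5.
Sep 16 is 11 days after Sep 5; 11 mod 7 = 4, so Sunday + 4 = Thursday.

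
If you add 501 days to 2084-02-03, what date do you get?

June 18, 2085

+366 (one year; includes Feb 29, 2084) → Feb 3, 2085 (135 left).
Feb has 28 days: +26 → Mar 1, 2085 (109 left).
Mar has 31 days: +31 → Apr 1, 2085 (78 left).
Apr has 30 days: +30 → May 1, 2085 (48 left).
May has 31 days: +31 → Jun 1, 2085 (17 left).
+17 → Jun 18, 2085.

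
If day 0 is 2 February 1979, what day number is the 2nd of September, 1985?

Feb 2, 1979 → Feb 2, 1980: 365 days.
Feb 2, 1980 → Feb 2, 1981: 366 days (Feb 29, 1980 is in that span).
Feb 2, 1981 → Feb 2, 1982: 365 days.
Feb 2, 1982 → Feb 2, 1983: 365 days.
Feb 2, 1983 → Feb 2, 1984: 365 days.
Feb 2, 1984 → Feb 2, 1985: 366 days (Feb 29, 1984 is in that span).
Feb 2, 1985 → Mar 2, 1985: 28 days (February has 28).
Mar 2, 1985 → Apr 2, 1985: 31 days (March has 31).
Apr 2, 1985 → May 2, 1985: 30 days (April has 30).
May 2, 1985 → Jun 2, 1985: 31 days (May has 31).
Jun 2, 1985 → Jul 2, 1985: 30 days (June has 30).
Jul 2, 1985 → Aug 2, 1985: 31 days (July has 31).
Aug 2, 1985 → Sep 2, 1985: 31 days.
Total: 2404 days.

2404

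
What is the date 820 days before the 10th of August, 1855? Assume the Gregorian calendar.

−365 (one year) → Aug 10, 1854 (455 left).
−365 (one year) → Aug 10, 1853 (90 left).
−10 → Jul 31, 1853 (end of Jul, 31 days; 80 left).
−31 → Jun 30, 1853 (end of Jun, 30 days; 49 left).
−30 → May 31, 1853 (end of May, 31 days; 19 left).
−19 → May 12, 1853.

May 12, 1853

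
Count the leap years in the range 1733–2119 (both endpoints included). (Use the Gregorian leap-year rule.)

Multiples of 4 in [1733,2119]: 96.
Of those, multiples of 100: 4 (not leap unless ÷400).
Multiples of 400: 1.
Leap years = 96 − 4 + 1 = 93.

93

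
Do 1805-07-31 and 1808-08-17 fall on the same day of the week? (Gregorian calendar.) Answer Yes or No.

Yes

From Jul 31, 1805 to Aug 17, 1808 is 1113 days.
1113 mod 7 = 0, so they are the same weekday.
(Jul 31, 1805 is a Wednesday; Aug 17, 1808 is a Wednesday.)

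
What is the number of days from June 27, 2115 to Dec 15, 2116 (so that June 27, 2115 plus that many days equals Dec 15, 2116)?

537

Jun 27, 2115 → Jun 27, 2116: 366 days (Feb 29, 2116 is in that span).
Jun 27, 2116 → Jul 27, 2116: 30 days (June has 30).
Jul 27, 2116 → Aug 27, 2116: 31 days (July has 31).
Aug 27, 2116 → Sep 27, 2116: 31 days (August has 31).
Sep 27, 2116 → Oct 27, 2116: 30 days (September has 30).
Oct 27, 2116 → Nov 27, 2116: 31 days (October has 31).
Nov 27, 2116 → Dec 15, 2116: 18 days.
Total: 537 days.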